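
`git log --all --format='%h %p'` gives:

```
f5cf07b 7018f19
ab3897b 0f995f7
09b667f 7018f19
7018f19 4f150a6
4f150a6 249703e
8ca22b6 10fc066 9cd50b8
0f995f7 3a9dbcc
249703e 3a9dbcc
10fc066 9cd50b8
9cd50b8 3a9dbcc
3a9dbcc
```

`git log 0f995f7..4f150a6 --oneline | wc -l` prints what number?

2

Reachable from 4f150a6: {249703e, 3a9dbcc, 4f150a6}.
Reachable from 0f995f7: {0f995f7, 3a9dbcc}.
In 4f150a6's history but not 0f995f7's: {249703e, 4f150a6} — 2 commits.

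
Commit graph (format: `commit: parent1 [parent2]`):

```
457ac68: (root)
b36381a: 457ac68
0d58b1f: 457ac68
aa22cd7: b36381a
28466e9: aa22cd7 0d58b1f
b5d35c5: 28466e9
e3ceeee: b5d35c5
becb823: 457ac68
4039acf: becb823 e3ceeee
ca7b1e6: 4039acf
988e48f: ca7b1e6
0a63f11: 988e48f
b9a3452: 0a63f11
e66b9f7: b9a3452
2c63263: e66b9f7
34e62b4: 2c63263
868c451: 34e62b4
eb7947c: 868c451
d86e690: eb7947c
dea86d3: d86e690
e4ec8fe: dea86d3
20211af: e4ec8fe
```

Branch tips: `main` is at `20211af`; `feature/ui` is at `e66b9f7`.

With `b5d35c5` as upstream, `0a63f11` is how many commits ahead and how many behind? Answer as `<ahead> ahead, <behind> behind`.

6 ahead, 0 behind

Reachable from 0a63f11: {0a63f11, 0d58b1f, 28466e9, 4039acf, 457ac68, 988e48f, aa22cd7, b36381a, b5d35c5, becb823, ca7b1e6, e3ceeee}.
Reachable from b5d35c5: {0d58b1f, 28466e9, 457ac68, aa22cd7, b36381a, b5d35c5}.
Only in 0a63f11's history (ahead): {0a63f11, 4039acf, 988e48f, becb823, ca7b1e6, e3ceeee} — 6.
Only in b5d35c5's history (behind): {} — 0.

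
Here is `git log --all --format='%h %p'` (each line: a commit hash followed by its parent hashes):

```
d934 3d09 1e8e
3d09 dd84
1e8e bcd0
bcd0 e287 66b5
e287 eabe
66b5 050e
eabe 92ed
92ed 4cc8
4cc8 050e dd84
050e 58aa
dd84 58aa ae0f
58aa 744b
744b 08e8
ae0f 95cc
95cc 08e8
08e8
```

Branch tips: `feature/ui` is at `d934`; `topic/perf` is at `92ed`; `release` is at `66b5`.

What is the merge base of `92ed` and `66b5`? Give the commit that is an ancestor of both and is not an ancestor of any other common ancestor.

Ancestors of 92ed: {050e, 08e8, 4cc8, 58aa, 744b, 92ed, 95cc, ae0f, dd84}.
Ancestors of 66b5: {050e, 08e8, 58aa, 66b5, 744b}.
Common ancestors: {050e, 08e8, 58aa, 744b}.
Among these, 050e is not an ancestor of any other common ancestor — it is the merge base.

050e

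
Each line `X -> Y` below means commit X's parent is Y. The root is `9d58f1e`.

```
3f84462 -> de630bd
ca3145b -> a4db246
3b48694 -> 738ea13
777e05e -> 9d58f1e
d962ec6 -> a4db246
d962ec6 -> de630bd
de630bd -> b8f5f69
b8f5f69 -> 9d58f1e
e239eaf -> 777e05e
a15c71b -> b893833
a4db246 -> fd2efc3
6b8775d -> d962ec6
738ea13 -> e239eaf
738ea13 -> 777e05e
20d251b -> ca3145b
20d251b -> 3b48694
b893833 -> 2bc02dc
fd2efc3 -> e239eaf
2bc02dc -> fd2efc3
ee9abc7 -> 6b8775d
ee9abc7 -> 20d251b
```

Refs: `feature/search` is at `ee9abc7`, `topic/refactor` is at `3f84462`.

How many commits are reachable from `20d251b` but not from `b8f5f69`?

Reachable from 20d251b: {20d251b, 3b48694, 738ea13, 777e05e, 9d58f1e, a4db246, ca3145b, e239eaf, fd2efc3}.
Reachable from b8f5f69: {9d58f1e, b8f5f69}.
In 20d251b's history but not b8f5f69's: {20d251b, 3b48694, 738ea13, 777e05e, a4db246, ca3145b, e239eaf, fd2efc3} — 8 commits.

8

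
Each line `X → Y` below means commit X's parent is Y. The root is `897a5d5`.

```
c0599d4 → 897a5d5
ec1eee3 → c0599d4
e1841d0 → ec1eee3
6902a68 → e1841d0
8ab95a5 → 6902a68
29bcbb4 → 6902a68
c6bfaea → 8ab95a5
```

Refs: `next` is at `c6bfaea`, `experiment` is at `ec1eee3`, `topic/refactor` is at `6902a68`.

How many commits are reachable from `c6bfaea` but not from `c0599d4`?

Reachable from c6bfaea: {6902a68, 897a5d5, 8ab95a5, c0599d4, c6bfaea, e1841d0, ec1eee3}.
Reachable from c0599d4: {897a5d5, c0599d4}.
In c6bfaea's history but not c0599d4's: {6902a68, 8ab95a5, c6bfaea, e1841d0, ec1eee3} — 5 commits.

5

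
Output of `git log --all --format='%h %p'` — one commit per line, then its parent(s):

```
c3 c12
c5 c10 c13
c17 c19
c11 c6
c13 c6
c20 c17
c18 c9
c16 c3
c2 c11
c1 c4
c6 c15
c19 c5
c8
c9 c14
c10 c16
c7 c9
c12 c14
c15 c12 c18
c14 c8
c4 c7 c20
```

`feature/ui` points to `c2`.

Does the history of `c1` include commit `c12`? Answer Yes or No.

Yes

Ancestors of c1 (commits reachable by following parents): {c1, c10, c12, c13, c14, c15, c16, c17, c18, c19, c20, c3, c4, c5, c6, c7, c8, c9}.
c12 is in that set, so it is an ancestor of c1.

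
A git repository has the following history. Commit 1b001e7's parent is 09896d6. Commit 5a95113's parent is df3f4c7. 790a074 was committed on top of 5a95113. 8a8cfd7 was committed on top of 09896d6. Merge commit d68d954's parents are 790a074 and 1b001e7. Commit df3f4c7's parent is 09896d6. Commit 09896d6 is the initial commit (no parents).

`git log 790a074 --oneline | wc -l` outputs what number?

4

Walking parent pointers from 790a074: reachable set = {09896d6, 5a95113, 790a074, df3f4c7}.
That is 4 commits.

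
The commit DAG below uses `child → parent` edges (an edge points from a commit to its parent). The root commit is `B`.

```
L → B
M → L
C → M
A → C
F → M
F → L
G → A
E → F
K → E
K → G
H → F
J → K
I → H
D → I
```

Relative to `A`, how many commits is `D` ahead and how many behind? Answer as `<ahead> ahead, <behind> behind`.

4 ahead, 2 behind

Reachable from D: {B, D, F, H, I, L, M}.
Reachable from A: {A, B, C, L, M}.
Only in D's history (ahead): {D, F, H, I} — 4.
Only in A's history (behind): {A, C} — 2.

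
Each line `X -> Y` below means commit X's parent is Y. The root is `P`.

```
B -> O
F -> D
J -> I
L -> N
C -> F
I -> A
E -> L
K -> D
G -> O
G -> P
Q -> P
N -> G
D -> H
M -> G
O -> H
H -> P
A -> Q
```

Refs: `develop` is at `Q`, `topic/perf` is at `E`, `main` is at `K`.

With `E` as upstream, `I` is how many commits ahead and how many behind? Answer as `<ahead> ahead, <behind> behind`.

Reachable from I: {A, I, P, Q}.
Reachable from E: {E, G, H, L, N, O, P}.
Only in I's history (ahead): {A, I, Q} — 3.
Only in E's history (behind): {E, G, H, L, N, O} — 6.

3 ahead, 6 behind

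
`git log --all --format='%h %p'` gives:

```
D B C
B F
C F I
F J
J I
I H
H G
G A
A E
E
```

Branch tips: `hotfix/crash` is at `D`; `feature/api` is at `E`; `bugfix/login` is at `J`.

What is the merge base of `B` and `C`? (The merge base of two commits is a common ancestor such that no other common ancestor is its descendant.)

Ancestors of B: {A, B, E, F, G, H, I, J}.
Ancestors of C: {A, C, E, F, G, H, I, J}.
Common ancestors: {A, E, F, G, H, I, J}.
Among these, F is not an ancestor of any other common ancestor — it is the merge base.

F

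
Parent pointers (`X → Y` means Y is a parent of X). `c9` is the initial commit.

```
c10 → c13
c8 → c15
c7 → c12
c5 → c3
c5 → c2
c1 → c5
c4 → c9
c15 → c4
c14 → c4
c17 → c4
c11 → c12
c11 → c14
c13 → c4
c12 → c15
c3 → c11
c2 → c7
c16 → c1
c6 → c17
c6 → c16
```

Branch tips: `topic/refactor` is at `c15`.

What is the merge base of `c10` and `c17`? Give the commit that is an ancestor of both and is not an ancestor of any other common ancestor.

c4

Ancestors of c10: {c10, c13, c4, c9}.
Ancestors of c17: {c17, c4, c9}.
Common ancestors: {c4, c9}.
Among these, c4 is not an ancestor of any other common ancestor — it is the merge base.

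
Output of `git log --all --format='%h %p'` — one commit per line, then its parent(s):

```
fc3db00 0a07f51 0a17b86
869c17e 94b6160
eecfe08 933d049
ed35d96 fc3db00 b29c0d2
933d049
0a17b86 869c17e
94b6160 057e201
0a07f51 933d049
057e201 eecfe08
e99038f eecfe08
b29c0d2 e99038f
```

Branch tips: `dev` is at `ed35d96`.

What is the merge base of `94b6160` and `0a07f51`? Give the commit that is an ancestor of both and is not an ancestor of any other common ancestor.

Ancestors of 94b6160: {057e201, 933d049, 94b6160, eecfe08}.
Ancestors of 0a07f51: {0a07f51, 933d049}.
Common ancestors: {933d049}.
The only common ancestor is 933d049, so it is the merge base.

933d049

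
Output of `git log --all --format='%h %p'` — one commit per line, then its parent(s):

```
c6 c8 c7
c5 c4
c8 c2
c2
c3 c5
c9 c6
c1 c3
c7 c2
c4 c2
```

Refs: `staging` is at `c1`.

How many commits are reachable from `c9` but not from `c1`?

Reachable from c9: {c2, c6, c7, c8, c9}.
Reachable from c1: {c1, c2, c3, c4, c5}.
In c9's history but not c1's: {c6, c7, c8, c9} — 4 commits.

4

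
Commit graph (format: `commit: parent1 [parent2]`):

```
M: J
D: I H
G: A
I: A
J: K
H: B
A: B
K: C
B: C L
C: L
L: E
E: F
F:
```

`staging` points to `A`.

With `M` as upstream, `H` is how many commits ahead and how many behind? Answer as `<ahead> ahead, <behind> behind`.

Reachable from H: {B, C, E, F, H, L}.
Reachable from M: {C, E, F, J, K, L, M}.
Only in H's history (ahead): {B, H} — 2.
Only in M's history (behind): {J, K, M} — 3.

2 ahead, 3 behind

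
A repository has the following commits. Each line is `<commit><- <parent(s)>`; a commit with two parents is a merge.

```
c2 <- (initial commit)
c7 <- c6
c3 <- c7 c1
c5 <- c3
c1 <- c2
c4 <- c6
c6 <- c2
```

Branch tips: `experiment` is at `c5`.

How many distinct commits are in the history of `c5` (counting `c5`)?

6

Walking parent pointers from c5: reachable set = {c1, c2, c3, c5, c6, c7}.
That is 6 commits.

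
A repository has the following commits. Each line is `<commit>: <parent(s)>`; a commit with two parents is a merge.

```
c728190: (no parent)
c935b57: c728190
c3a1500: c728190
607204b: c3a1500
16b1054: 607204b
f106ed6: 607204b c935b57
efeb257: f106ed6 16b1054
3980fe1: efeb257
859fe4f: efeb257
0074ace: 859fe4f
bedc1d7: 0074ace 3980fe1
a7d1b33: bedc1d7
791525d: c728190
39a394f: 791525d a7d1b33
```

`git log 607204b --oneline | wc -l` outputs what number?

3

Walking parent pointers from 607204b: reachable set = {607204b, c3a1500, c728190}.
That is 3 commits.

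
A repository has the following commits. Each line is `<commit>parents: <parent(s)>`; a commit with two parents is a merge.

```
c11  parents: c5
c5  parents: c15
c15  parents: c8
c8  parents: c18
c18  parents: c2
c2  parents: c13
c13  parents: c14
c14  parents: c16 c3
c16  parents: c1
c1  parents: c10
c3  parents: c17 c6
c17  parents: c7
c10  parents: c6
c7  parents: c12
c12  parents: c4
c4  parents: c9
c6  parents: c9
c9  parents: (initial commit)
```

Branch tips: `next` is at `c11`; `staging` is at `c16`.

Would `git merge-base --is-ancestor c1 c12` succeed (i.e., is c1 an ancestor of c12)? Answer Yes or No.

Ancestors of c12: {c12, c4, c9}.
c1 is not in that set, so it is not an ancestor of c12.

No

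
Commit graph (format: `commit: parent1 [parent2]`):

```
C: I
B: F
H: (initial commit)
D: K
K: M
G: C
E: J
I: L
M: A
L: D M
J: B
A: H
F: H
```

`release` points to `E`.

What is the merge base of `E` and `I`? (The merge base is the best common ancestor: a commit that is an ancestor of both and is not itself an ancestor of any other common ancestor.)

H

Ancestors of E: {B, E, F, H, J}.
Ancestors of I: {A, D, H, I, K, L, M}.
Common ancestors: {H}.
The only common ancestor is H, so it is the merge base.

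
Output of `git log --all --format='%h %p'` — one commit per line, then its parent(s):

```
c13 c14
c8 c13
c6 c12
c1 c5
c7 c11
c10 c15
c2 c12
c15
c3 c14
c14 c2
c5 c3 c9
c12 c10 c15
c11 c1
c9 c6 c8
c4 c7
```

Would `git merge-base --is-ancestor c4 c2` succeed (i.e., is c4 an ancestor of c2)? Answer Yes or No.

Ancestors of c2: {c10, c12, c15, c2}.
c4 is not in that set, so it is not an ancestor of c2.

No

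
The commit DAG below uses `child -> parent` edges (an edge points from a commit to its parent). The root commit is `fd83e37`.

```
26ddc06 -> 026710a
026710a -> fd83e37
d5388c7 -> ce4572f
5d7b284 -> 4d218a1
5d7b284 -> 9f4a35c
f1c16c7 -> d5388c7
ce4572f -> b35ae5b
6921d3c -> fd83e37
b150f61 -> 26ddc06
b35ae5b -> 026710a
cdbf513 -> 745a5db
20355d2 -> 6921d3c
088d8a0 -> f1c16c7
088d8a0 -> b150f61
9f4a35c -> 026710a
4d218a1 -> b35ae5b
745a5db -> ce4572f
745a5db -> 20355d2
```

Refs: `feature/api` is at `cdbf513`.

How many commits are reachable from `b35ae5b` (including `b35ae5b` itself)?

3

Walking parent pointers from b35ae5b: reachable set = {026710a, b35ae5b, fd83e37}.
That is 3 commits.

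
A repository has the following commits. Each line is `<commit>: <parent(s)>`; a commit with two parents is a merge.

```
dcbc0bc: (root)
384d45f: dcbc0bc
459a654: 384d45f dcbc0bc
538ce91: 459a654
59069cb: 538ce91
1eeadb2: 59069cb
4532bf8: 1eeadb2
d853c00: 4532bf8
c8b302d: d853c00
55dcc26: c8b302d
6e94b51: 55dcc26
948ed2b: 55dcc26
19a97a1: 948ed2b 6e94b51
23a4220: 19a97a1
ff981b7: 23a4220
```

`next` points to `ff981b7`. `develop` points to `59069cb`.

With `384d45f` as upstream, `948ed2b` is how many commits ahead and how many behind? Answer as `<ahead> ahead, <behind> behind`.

Reachable from 948ed2b: {1eeadb2, 384d45f, 4532bf8, 459a654, 538ce91, 55dcc26, 59069cb, 948ed2b, c8b302d, d853c00, dcbc0bc}.
Reachable from 384d45f: {384d45f, dcbc0bc}.
Only in 948ed2b's history (ahead): {1eeadb2, 4532bf8, 459a654, 538ce91, 55dcc26, 59069cb, 948ed2b, c8b302d, d853c00} — 9.
Only in 384d45f's history (behind): {} — 0.

9 ahead, 0 behind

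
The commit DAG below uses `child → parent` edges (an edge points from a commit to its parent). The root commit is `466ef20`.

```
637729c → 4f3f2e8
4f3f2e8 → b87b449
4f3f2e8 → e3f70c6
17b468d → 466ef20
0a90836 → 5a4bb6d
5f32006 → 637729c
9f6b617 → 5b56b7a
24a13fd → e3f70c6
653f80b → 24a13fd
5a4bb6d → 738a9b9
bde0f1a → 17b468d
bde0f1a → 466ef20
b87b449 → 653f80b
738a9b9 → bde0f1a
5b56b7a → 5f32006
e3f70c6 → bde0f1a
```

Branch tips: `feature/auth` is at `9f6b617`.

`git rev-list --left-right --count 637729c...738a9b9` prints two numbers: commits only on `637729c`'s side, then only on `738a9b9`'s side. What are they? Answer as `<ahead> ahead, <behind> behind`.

6 ahead, 1 behind

Reachable from 637729c: {17b468d, 24a13fd, 466ef20, 4f3f2e8, 637729c, 653f80b, b87b449, bde0f1a, e3f70c6}.
Reachable from 738a9b9: {17b468d, 466ef20, 738a9b9, bde0f1a}.
Only in 637729c's history (ahead): {24a13fd, 4f3f2e8, 637729c, 653f80b, b87b449, e3f70c6} — 6.
Only in 738a9b9's history (behind): {738a9b9} — 1.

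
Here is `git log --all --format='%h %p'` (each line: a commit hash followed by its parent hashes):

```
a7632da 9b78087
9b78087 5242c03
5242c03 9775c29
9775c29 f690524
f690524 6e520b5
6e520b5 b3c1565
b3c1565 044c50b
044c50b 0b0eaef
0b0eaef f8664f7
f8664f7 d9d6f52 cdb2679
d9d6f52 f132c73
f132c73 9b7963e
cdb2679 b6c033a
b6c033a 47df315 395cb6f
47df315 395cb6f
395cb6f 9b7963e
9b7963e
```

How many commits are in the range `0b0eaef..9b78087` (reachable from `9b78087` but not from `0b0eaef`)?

7

Reachable from 9b78087: {044c50b, 0b0eaef, 395cb6f, 47df315, 5242c03, 6e520b5, 9775c29, 9b78087, 9b7963e, b3c1565, b6c033a, cdb2679, d9d6f52, f132c73, f690524, f8664f7}.
Reachable from 0b0eaef: {0b0eaef, 395cb6f, 47df315, 9b7963e, b6c033a, cdb2679, d9d6f52, f132c73, f8664f7}.
In 9b78087's history but not 0b0eaef's: {044c50b, 5242c03, 6e520b5, 9775c29, 9b78087, b3c1565, f690524} — 7 commits.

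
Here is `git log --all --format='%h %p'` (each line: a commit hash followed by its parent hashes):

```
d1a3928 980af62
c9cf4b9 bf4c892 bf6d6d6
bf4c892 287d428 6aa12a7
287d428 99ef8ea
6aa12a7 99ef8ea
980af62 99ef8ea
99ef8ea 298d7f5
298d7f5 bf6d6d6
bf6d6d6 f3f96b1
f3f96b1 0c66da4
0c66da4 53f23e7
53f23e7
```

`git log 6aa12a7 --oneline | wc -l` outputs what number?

Walking parent pointers from 6aa12a7: reachable set = {0c66da4, 298d7f5, 53f23e7, 6aa12a7, 99ef8ea, bf6d6d6, f3f96b1}.
That is 7 commits.

7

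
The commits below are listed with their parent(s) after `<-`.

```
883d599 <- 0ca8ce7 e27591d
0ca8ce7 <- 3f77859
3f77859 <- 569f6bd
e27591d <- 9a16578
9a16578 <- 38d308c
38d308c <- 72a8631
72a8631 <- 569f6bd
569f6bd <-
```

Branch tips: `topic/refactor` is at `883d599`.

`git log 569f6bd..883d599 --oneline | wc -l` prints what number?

7

Reachable from 883d599: {0ca8ce7, 38d308c, 3f77859, 569f6bd, 72a8631, 883d599, 9a16578, e27591d}.
Reachable from 569f6bd: {569f6bd}.
In 883d599's history but not 569f6bd's: {0ca8ce7, 38d308c, 3f77859, 72a8631, 883d599, 9a16578, e27591d} — 7 commits.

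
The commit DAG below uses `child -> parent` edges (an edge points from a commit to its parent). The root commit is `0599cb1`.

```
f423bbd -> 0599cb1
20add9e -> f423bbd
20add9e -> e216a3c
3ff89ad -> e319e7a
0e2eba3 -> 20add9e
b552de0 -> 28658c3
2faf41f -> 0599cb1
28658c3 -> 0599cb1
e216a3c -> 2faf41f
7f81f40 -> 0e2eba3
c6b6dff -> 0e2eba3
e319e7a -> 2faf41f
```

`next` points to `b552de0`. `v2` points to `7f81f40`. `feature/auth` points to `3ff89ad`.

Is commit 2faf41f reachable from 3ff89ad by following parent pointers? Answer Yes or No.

Yes

Ancestors of 3ff89ad (commits reachable by following parents): {0599cb1, 2faf41f, 3ff89ad, e319e7a}.
2faf41f is in that set, so it is an ancestor of 3ff89ad.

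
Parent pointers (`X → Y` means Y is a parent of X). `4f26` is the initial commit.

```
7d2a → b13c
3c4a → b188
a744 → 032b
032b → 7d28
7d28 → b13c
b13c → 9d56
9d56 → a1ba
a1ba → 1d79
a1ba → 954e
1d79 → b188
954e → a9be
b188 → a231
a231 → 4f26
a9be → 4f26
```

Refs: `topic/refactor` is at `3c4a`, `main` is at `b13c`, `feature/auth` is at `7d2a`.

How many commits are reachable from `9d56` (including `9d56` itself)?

Walking parent pointers from 9d56: reachable set = {1d79, 4f26, 954e, 9d56, a1ba, a231, a9be, b188}.
That is 8 commits.

8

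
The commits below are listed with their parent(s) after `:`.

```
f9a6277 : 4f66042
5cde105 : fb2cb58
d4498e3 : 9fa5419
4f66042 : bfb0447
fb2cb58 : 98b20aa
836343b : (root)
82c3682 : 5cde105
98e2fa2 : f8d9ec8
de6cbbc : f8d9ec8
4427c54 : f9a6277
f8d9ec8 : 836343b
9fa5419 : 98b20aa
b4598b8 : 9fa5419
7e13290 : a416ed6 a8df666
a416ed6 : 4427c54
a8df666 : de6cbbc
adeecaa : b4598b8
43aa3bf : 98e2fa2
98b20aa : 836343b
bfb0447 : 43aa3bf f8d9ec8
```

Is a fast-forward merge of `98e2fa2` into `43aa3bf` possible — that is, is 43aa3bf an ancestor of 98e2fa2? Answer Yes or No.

No

A fast-forward from 43aa3bf to 98e2fa2 is possible iff 43aa3bf is an ancestor of 98e2fa2.
Ancestors of 98e2fa2: {836343b, 98e2fa2, f8d9ec8}.
43aa3bf is not among them, so fast-forward is not possible.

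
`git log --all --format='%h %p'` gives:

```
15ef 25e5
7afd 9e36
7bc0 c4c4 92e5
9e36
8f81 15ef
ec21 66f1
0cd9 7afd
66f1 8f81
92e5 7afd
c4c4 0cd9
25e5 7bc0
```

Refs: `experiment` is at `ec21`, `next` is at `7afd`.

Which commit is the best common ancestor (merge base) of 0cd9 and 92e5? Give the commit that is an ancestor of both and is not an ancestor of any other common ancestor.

Ancestors of 0cd9: {0cd9, 7afd, 9e36}.
Ancestors of 92e5: {7afd, 92e5, 9e36}.
Common ancestors: {7afd, 9e36}.
Among these, 7afd is not an ancestor of any other common ancestor — it is the merge base.

7afd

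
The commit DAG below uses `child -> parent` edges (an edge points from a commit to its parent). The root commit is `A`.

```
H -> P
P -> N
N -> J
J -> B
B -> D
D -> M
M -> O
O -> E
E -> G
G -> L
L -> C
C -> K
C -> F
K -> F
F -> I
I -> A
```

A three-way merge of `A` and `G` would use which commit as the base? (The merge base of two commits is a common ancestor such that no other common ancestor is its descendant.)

Ancestors of A: {A}.
Ancestors of G: {A, C, F, G, I, K, L}.
Common ancestors: {A}.
The only common ancestor is A, so it is the merge base.

A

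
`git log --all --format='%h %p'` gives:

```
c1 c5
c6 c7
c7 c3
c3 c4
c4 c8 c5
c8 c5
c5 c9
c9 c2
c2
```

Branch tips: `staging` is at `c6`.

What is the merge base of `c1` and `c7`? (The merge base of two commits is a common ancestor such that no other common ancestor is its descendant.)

Ancestors of c1: {c1, c2, c5, c9}.
Ancestors of c7: {c2, c3, c4, c5, c7, c8, c9}.
Common ancestors: {c2, c5, c9}.
Among these, c5 is not an ancestor of any other common ancestor — it is the merge base.

c5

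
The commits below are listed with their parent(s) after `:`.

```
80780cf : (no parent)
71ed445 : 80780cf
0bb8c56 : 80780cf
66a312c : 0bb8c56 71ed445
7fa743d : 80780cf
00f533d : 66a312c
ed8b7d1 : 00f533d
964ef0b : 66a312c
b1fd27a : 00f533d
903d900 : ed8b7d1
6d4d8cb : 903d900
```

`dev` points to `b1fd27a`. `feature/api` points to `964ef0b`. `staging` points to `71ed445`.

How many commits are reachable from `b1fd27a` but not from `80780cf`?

5

Reachable from b1fd27a: {00f533d, 0bb8c56, 66a312c, 71ed445, 80780cf, b1fd27a}.
Reachable from 80780cf: {80780cf}.
In b1fd27a's history but not 80780cf's: {00f533d, 0bb8c56, 66a312c, 71ed445, b1fd27a} — 5 commits.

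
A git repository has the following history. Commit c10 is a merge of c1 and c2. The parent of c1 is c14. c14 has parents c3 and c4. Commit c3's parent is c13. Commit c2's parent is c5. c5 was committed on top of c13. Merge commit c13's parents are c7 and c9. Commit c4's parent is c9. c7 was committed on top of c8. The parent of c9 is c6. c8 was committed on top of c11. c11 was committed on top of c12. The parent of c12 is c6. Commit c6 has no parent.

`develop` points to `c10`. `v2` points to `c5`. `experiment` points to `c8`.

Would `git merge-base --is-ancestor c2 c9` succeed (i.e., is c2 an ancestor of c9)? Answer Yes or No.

No

Ancestors of c9: {c6, c9}.
c2 is not in that set, so it is not an ancestor of c9.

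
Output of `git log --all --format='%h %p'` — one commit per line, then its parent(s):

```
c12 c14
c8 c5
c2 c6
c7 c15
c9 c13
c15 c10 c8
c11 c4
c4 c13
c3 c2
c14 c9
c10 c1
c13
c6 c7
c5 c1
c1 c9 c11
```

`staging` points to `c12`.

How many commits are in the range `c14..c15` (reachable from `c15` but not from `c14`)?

Reachable from c15: {c1, c10, c11, c13, c15, c4, c5, c8, c9}.
Reachable from c14: {c13, c14, c9}.
In c15's history but not c14's: {c1, c10, c11, c15, c4, c5, c8} — 7 commits.

7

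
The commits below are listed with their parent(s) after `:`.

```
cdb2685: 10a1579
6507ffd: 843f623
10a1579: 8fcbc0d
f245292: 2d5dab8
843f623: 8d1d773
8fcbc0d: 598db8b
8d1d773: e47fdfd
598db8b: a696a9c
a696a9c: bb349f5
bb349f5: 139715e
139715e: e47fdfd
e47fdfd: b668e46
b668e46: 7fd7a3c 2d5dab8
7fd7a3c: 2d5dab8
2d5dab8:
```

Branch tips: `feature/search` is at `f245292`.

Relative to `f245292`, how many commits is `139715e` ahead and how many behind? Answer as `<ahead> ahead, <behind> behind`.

4 ahead, 1 behind

Reachable from 139715e: {139715e, 2d5dab8, 7fd7a3c, b668e46, e47fdfd}.
Reachable from f245292: {2d5dab8, f245292}.
Only in 139715e's history (ahead): {139715e, 7fd7a3c, b668e46, e47fdfd} — 4.
Only in f245292's history (behind): {f245292} — 1.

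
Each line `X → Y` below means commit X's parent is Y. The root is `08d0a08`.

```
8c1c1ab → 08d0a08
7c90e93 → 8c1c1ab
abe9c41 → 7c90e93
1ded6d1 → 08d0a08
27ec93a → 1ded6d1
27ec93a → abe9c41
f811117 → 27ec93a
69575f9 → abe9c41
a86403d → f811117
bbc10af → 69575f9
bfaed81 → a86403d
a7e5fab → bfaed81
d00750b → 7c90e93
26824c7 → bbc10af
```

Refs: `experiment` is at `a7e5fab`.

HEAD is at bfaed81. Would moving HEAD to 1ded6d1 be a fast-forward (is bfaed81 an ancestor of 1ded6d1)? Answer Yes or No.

A fast-forward from bfaed81 to 1ded6d1 is possible iff bfaed81 is an ancestor of 1ded6d1.
Ancestors of 1ded6d1: {08d0a08, 1ded6d1}.
bfaed81 is not among them, so fast-forward is not possible.

No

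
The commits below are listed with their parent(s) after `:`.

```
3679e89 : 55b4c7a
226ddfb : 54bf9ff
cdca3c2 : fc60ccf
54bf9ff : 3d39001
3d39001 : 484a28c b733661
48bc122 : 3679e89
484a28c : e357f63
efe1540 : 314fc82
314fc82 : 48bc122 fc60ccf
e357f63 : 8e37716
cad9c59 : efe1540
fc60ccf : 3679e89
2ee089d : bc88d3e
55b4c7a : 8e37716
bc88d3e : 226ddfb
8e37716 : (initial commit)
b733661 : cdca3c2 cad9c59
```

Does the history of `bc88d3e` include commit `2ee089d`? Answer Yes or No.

Ancestors of bc88d3e: {226ddfb, 314fc82, 3679e89, 3d39001, 484a28c, 48bc122, 54bf9ff, 55b4c7a, 8e37716, b733661, bc88d3e, cad9c59, cdca3c2, e357f63, efe1540, fc60ccf}.
2ee089d is not in that set, so it is not an ancestor of bc88d3e.

No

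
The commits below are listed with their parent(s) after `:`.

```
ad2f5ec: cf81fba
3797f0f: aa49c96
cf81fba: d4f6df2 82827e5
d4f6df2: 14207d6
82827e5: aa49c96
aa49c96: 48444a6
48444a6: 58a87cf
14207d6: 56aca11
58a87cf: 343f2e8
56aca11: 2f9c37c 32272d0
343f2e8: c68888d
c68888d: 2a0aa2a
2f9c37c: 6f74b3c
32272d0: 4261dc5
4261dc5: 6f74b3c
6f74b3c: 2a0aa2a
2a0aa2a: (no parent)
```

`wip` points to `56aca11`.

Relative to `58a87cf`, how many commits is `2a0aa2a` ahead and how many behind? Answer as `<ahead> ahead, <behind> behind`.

0 ahead, 3 behind

Reachable from 2a0aa2a: {2a0aa2a}.
Reachable from 58a87cf: {2a0aa2a, 343f2e8, 58a87cf, c68888d}.
Only in 2a0aa2a's history (ahead): {} — 0.
Only in 58a87cf's history (behind): {343f2e8, 58a87cf, c68888d} — 3.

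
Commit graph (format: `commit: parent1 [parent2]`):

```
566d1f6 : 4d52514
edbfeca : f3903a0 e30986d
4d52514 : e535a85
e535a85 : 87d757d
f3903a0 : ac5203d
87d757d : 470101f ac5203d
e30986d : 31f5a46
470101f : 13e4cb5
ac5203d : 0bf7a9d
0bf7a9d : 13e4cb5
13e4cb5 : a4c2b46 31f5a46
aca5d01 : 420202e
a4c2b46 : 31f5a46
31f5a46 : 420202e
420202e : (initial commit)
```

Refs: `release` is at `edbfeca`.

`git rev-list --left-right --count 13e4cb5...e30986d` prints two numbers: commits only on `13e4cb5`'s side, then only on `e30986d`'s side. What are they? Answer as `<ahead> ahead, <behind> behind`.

2 ahead, 1 behind

Reachable from 13e4cb5: {13e4cb5, 31f5a46, 420202e, a4c2b46}.
Reachable from e30986d: {31f5a46, 420202e, e30986d}.
Only in 13e4cb5's history (ahead): {13e4cb5, a4c2b46} — 2.
Only in e30986d's history (behind): {e30986d} — 1.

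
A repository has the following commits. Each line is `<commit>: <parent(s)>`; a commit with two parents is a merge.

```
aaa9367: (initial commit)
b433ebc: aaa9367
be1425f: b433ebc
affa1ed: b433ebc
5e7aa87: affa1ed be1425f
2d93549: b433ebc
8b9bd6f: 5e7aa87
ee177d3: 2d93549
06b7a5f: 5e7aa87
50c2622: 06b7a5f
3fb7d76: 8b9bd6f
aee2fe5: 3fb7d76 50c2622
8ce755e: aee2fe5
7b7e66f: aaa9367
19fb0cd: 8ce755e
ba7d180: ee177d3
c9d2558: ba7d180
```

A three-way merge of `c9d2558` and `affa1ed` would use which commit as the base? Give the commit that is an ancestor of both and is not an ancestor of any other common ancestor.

Ancestors of c9d2558: {2d93549, aaa9367, b433ebc, ba7d180, c9d2558, ee177d3}.
Ancestors of affa1ed: {aaa9367, affa1ed, b433ebc}.
Common ancestors: {aaa9367, b433ebc}.
Among these, b433ebc is not an ancestor of any other common ancestor — it is the merge base.

b433ebc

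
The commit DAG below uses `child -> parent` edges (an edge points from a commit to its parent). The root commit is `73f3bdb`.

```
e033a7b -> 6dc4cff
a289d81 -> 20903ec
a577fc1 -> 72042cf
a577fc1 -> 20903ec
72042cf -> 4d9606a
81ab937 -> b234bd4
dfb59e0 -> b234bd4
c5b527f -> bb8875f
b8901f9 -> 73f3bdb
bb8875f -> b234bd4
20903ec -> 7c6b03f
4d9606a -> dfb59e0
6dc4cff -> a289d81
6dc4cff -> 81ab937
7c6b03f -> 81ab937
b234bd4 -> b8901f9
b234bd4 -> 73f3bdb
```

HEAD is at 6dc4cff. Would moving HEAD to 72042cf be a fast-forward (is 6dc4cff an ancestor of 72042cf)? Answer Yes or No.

A fast-forward from 6dc4cff to 72042cf is possible iff 6dc4cff is an ancestor of 72042cf.
Ancestors of 72042cf: {4d9606a, 72042cf, 73f3bdb, b234bd4, b8901f9, dfb59e0}.
6dc4cff is not among them, so fast-forward is not possible.

No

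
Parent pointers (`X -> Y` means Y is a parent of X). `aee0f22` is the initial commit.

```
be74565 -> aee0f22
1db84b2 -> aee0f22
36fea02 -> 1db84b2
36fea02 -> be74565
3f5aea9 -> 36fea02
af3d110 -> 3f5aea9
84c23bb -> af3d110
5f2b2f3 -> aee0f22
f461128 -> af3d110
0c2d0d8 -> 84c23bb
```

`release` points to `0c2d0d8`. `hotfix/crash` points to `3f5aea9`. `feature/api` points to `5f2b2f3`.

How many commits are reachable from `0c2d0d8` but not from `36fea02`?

4

Reachable from 0c2d0d8: {0c2d0d8, 1db84b2, 36fea02, 3f5aea9, 84c23bb, aee0f22, af3d110, be74565}.
Reachable from 36fea02: {1db84b2, 36fea02, aee0f22, be74565}.
In 0c2d0d8's history but not 36fea02's: {0c2d0d8, 3f5aea9, 84c23bb, af3d110} — 4 commits.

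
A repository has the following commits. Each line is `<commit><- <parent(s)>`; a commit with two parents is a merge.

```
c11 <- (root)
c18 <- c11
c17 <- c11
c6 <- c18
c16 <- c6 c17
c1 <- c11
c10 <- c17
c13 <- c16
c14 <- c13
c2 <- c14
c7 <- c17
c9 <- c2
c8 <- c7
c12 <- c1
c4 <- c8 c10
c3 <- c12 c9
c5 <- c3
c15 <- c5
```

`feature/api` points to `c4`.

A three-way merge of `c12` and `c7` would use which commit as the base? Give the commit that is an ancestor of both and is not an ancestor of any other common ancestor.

c11

Ancestors of c12: {c1, c11, c12}.
Ancestors of c7: {c11, c17, c7}.
Common ancestors: {c11}.
The only common ancestor is c11, so it is the merge base.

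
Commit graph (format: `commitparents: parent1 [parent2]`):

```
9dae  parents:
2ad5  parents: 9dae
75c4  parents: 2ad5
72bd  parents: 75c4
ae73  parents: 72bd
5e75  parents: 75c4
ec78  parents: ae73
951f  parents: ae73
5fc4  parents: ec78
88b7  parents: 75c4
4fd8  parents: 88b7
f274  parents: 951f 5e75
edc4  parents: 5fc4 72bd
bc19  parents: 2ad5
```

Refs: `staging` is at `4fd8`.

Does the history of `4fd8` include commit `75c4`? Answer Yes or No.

Yes

Ancestors of 4fd8 (commits reachable by following parents): {2ad5, 4fd8, 75c4, 88b7, 9dae}.
75c4 is in that set, so it is an ancestor of 4fd8.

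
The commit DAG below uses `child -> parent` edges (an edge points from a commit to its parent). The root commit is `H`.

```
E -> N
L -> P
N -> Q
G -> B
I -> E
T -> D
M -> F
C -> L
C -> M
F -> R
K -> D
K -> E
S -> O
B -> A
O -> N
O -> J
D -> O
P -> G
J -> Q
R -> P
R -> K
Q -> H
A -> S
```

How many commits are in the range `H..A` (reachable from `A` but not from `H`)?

Reachable from A: {A, H, J, N, O, Q, S}.
Reachable from H: {H}.
In A's history but not H's: {A, J, N, O, Q, S} — 6 commits.

6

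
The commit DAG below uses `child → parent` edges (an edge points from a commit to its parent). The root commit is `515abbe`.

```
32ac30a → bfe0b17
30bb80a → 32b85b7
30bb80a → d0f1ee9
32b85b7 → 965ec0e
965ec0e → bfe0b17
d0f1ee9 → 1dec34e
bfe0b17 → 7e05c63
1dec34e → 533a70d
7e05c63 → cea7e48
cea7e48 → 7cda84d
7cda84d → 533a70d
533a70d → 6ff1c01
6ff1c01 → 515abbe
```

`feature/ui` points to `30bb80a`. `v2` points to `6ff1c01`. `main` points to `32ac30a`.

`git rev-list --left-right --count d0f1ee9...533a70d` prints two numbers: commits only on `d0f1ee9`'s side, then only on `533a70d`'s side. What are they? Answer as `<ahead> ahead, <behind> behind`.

Reachable from d0f1ee9: {1dec34e, 515abbe, 533a70d, 6ff1c01, d0f1ee9}.
Reachable from 533a70d: {515abbe, 533a70d, 6ff1c01}.
Only in d0f1ee9's history (ahead): {1dec34e, d0f1ee9} — 2.
Only in 533a70d's history (behind): {} — 0.

2 ahead, 0 behind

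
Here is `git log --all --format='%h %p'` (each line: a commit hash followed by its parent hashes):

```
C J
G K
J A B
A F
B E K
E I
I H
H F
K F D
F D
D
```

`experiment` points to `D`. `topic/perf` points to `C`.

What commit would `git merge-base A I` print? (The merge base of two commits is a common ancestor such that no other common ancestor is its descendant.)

F

Ancestors of A: {A, D, F}.
Ancestors of I: {D, F, H, I}.
Common ancestors: {D, F}.
Among these, F is not an ancestor of any other common ancestor — it is the merge base.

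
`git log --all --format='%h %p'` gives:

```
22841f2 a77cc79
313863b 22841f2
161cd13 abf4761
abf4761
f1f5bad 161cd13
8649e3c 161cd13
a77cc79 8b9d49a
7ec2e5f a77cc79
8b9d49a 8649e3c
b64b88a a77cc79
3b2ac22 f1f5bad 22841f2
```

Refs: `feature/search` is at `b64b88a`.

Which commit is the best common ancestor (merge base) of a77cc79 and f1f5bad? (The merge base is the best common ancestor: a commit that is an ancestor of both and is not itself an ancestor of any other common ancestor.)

161cd13

Ancestors of a77cc79: {161cd13, 8649e3c, 8b9d49a, a77cc79, abf4761}.
Ancestors of f1f5bad: {161cd13, abf4761, f1f5bad}.
Common ancestors: {161cd13, abf4761}.
Among these, 161cd13 is not an ancestor of any other common ancestor — it is the merge base.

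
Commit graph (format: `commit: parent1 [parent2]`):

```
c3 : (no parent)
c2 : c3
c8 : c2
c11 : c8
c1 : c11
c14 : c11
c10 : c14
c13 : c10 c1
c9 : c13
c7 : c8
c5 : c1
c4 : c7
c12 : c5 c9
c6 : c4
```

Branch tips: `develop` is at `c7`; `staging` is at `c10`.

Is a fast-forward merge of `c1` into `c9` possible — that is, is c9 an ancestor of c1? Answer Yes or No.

No

A fast-forward from c9 to c1 is possible iff c9 is an ancestor of c1.
Ancestors of c1: {c1, c11, c2, c3, c8}.
c9 is not among them, so fast-forward is not possible.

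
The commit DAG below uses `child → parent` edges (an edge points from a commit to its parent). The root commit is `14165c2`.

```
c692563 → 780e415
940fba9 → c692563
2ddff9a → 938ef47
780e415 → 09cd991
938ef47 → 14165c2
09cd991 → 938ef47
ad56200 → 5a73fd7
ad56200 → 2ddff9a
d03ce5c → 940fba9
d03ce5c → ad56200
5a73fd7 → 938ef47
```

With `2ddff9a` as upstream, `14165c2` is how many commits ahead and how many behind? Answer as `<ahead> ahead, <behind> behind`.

0 ahead, 2 behind

Reachable from 14165c2: {14165c2}.
Reachable from 2ddff9a: {14165c2, 2ddff9a, 938ef47}.
Only in 14165c2's history (ahead): {} — 0.
Only in 2ddff9a's history (behind): {2ddff9a, 938ef47} — 2.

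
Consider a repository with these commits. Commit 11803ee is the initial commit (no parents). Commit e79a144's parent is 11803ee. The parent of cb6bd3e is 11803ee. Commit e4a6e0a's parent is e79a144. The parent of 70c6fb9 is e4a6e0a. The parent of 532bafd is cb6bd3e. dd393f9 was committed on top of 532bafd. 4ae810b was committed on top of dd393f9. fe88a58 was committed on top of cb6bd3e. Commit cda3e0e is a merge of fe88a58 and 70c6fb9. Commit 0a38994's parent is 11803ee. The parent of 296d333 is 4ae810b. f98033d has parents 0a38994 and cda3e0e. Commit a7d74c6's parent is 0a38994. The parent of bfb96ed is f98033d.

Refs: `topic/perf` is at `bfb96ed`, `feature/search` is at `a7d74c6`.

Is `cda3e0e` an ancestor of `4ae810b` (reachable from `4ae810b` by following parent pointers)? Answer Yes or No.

Ancestors of 4ae810b: {11803ee, 4ae810b, 532bafd, cb6bd3e, dd393f9}.
cda3e0e is not in that set, so it is not an ancestor of 4ae810b.

No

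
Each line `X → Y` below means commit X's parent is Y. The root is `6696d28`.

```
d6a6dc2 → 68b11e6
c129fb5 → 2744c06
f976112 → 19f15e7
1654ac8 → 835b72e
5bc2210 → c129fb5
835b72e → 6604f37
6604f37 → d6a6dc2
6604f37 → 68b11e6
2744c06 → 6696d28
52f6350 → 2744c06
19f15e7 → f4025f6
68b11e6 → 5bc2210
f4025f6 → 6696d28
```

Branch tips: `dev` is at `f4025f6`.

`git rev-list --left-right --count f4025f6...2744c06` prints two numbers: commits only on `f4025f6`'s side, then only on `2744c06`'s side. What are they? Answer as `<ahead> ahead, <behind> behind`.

1 ahead, 1 behind

Reachable from f4025f6: {6696d28, f4025f6}.
Reachable from 2744c06: {2744c06, 6696d28}.
Only in f4025f6's history (ahead): {f4025f6} — 1.
Only in 2744c06's history (behind): {2744c06} — 1.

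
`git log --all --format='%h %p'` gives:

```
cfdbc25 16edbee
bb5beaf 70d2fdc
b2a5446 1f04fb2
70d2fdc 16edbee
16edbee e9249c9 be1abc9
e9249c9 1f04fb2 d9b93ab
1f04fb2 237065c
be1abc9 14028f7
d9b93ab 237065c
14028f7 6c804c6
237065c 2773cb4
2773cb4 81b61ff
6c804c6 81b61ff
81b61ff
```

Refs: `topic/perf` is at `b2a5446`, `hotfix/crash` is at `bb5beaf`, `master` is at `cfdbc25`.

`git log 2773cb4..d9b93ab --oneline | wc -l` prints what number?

Reachable from d9b93ab: {237065c, 2773cb4, 81b61ff, d9b93ab}.
Reachable from 2773cb4: {2773cb4, 81b61ff}.
In d9b93ab's history but not 2773cb4's: {237065c, d9b93ab} — 2 commits.

2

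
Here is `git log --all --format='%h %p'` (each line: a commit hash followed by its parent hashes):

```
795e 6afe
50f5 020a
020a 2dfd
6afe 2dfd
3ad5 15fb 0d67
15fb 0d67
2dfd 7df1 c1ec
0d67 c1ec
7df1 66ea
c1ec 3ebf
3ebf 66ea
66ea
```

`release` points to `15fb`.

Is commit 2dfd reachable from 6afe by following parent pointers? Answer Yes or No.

Yes

Ancestors of 6afe (commits reachable by following parents): {2dfd, 3ebf, 66ea, 6afe, 7df1, c1ec}.
2dfd is in that set, so it is an ancestor of 6afe.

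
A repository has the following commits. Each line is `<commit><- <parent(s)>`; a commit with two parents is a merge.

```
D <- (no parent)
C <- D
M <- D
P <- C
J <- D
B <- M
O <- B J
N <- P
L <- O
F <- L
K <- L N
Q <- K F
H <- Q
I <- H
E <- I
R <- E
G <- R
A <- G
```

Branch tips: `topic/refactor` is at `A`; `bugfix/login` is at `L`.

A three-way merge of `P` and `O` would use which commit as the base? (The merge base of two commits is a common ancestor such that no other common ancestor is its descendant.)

D

Ancestors of P: {C, D, P}.
Ancestors of O: {B, D, J, M, O}.
Common ancestors: {D}.
The only common ancestor is D, so it is the merge base.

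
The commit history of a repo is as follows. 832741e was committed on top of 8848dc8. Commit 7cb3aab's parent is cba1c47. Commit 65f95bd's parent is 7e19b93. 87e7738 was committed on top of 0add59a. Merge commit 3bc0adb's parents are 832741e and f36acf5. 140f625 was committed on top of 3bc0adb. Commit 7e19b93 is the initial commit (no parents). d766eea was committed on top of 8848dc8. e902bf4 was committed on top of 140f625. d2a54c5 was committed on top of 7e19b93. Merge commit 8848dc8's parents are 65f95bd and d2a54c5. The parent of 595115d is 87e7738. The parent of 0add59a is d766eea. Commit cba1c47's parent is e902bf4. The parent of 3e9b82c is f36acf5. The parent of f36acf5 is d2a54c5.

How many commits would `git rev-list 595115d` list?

8

Walking parent pointers from 595115d: reachable set = {0add59a, 595115d, 65f95bd, 7e19b93, 87e7738, 8848dc8, d2a54c5, d766eea}.
That is 8 commits.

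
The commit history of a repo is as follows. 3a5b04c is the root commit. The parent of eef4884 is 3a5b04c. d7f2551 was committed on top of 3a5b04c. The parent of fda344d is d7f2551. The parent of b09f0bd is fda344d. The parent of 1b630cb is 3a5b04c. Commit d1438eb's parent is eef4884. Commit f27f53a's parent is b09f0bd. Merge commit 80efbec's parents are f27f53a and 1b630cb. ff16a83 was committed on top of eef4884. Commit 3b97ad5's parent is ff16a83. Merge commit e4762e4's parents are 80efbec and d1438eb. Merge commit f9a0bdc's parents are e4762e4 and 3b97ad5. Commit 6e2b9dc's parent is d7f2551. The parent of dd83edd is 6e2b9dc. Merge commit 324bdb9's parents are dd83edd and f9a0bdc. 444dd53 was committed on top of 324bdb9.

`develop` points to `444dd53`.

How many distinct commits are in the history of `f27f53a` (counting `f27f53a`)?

5

Walking parent pointers from f27f53a: reachable set = {3a5b04c, b09f0bd, d7f2551, f27f53a, fda344d}.
That is 5 commits.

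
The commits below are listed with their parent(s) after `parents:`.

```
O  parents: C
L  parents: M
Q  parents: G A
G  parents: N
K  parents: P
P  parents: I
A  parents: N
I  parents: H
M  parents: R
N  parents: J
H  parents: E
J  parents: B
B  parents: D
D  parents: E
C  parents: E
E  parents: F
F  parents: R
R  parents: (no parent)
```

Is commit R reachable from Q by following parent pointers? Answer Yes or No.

Yes

Ancestors of Q (commits reachable by following parents): {A, B, D, E, F, G, J, N, Q, R}.
R is in that set, so it is an ancestor of Q.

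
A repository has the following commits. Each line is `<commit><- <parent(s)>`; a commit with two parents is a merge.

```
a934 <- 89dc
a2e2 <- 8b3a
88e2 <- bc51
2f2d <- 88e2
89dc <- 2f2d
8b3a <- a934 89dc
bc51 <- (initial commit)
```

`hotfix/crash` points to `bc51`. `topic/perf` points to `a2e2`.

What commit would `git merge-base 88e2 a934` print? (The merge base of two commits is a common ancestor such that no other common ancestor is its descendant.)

88e2

Ancestors of 88e2: {88e2, bc51}.
Ancestors of a934: {2f2d, 88e2, 89dc, a934, bc51}.
Common ancestors: {88e2, bc51}.
Among these, 88e2 is not an ancestor of any other common ancestor — it is the merge base.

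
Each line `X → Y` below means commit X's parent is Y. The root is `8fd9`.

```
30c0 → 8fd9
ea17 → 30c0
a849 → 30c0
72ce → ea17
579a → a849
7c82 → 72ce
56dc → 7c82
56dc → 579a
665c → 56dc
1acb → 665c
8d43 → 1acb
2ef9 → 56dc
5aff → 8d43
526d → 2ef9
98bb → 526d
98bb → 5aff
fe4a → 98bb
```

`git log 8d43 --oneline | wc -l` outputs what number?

11

Walking parent pointers from 8d43: reachable set = {1acb, 30c0, 56dc, 579a, 665c, 72ce, 7c82, 8d43, 8fd9, a849, ea17}.
That is 11 commits.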